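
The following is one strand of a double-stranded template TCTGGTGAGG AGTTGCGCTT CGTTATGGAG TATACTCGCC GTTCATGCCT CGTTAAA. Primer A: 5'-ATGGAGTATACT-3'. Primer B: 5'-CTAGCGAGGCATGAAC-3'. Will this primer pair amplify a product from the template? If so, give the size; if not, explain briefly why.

Primer B (CTAGCGAGGCATGAAC) does not match the top strand, and its reverse complement GTTCATGCCTCGCTAG does not match either.
With no annealing site for primer B, no amplification occurs.

No product — primer B has no binding site in the template.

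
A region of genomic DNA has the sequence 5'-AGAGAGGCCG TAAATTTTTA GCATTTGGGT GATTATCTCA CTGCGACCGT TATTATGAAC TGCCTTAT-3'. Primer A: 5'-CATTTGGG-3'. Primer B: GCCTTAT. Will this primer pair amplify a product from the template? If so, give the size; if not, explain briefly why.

No product — both primers anneal to the same strand and extend in the same direction.

Primer A (CATTTGGG) matches the top strand at positions 22–29 (3' end points downstream).
Primer B (GCCTTAT) also matches the top strand directly, at positions 62–68 — its reverse complement ATAAGGC is not present.
Both primers anneal to the bottom strand with 3' ends pointing the same way, so neither can prime synthesis back toward the other.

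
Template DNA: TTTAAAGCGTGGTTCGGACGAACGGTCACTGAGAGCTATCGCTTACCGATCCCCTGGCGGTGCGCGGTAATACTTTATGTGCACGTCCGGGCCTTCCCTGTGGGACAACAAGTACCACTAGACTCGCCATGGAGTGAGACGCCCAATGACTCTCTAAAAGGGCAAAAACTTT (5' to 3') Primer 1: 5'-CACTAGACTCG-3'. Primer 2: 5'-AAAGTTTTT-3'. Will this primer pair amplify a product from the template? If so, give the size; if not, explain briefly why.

Yes — a 57 bp product.

Primer 1 (CACTAGACTCG) matches the top strand at positions 116–126; it acts as a forward primer.
Primer 2's reverse complement is AAAAACTTT, matching the top strand at positions 164–172; it acts as a reverse primer.
The 3' ends face each other across positions 116–172, giving a 57 bp product.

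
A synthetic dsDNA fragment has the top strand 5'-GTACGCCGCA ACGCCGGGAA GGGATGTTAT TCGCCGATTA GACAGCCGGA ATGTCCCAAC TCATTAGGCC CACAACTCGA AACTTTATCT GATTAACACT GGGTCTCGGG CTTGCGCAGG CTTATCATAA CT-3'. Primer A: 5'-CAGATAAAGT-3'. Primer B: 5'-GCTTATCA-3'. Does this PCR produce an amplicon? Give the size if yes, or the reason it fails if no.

Primer A (CAGATAAAGT) has reverse complement ACTTTATCTG, which matches the top strand at positions 82–91; primer A anneals to the top strand there with its 3' end pointing upstream toward position 82.
Primer B (GCTTATCA) matches the top strand directly at positions 120–127; it anneals to the bottom strand with its 3' end pointing downstream toward position 127.
The 3' ends diverge (primer A extends toward position 1, primer B toward position 132), so the primers never converge on a shared product.

No product — the primers' 3' ends point away from each other.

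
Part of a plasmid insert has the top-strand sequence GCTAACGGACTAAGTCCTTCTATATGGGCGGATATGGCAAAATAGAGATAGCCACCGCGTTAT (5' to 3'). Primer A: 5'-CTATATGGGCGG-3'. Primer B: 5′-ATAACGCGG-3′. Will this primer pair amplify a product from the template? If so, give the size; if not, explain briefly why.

Yes — a 44 bp product.

Primer A (CTATATGGGCGG) matches the top strand at positions 20–31; it acts as a forward primer.
Primer B's reverse complement is CCGCGTTAT, matching the top strand at positions 55–63; it acts as a reverse primer.
The 3' ends face each other across positions 20–63, giving a 44 bp product.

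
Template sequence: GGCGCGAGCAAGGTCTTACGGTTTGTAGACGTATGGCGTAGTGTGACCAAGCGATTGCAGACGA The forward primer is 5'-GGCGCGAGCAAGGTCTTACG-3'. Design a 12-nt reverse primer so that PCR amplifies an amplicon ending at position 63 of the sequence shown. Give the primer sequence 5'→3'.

The forward primer binds at positions 1–20; the product's 3' end on the top strand is position 63.
The reverse primer anneals to the top strand over positions 52–63, i.e. to CGATTGCAGACG.
Its sequence written 5'→3' is the reverse complement: CGTCTGCAATCG.

5'-CGTCTGCAATCG-3'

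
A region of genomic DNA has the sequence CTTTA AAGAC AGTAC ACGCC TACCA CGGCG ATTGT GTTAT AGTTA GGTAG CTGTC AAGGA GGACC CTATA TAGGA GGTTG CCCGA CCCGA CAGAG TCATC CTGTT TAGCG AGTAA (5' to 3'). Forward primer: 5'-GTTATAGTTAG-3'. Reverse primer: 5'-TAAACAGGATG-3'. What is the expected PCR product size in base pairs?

72 bp

Scanning the template, GTTATAGTTAG occurs at positions 36–46; this primer anneals to the bottom strand there with its 3' end pointing downstream.
Taking the reverse complement of TAAACAGGATG gives CATCCTGTTTA, found at positions 97–107 on the template; the primer anneals here to the top strand with its 3' end pointing upstream.
Amplicon spans positions 36–107: 72 bp.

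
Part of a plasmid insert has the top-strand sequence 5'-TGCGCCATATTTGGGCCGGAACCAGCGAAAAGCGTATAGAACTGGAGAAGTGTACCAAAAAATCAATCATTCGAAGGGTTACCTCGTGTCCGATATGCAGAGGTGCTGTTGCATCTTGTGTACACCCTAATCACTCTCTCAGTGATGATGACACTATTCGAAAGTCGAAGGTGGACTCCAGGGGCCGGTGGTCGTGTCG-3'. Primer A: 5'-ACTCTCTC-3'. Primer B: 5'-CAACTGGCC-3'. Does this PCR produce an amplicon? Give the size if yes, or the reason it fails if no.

No product — primer B has no binding site in the template.

Primer B (CAACTGGCC) does not match the top strand, and its reverse complement GGCCAGTTG does not match either.
With no annealing site for primer B, no amplification occurs.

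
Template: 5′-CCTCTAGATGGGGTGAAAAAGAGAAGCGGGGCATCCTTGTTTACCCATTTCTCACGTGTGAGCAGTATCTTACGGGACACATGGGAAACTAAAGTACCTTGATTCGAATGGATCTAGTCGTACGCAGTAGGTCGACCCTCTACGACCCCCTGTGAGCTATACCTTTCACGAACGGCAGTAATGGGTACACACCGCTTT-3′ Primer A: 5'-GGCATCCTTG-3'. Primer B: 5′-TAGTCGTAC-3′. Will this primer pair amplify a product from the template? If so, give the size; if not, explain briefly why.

No product — both primers anneal to the same strand and extend in the same direction.

Primer A (GGCATCCTTG) matches the top strand at positions 30–39 (3' end points downstream).
Primer B (TAGTCGTAC) also matches the top strand directly, at positions 115–123 — its reverse complement GTACGACTA is not present.
Both primers anneal to the bottom strand with 3' ends pointing the same way, so neither can prime synthesis back toward the other.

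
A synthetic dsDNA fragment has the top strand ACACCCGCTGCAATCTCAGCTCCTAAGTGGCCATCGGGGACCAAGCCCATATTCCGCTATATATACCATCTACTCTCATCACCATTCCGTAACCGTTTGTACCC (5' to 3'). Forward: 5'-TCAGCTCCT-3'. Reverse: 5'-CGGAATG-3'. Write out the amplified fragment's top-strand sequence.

5'-TCAGCTCCTAAGTGGCCATCGGGGACCAAGCCCATATTCCGCTATATATACCATCTACTCTCATCACCATTCCG-3'

Forward primer TCAGCTCCT is found on the top strand at positions 16–24.
The reverse primer's reverse complement is CATTCCG, which matches the template at positions 83–89.
The product is the template from position 16 through 89 (74 bp).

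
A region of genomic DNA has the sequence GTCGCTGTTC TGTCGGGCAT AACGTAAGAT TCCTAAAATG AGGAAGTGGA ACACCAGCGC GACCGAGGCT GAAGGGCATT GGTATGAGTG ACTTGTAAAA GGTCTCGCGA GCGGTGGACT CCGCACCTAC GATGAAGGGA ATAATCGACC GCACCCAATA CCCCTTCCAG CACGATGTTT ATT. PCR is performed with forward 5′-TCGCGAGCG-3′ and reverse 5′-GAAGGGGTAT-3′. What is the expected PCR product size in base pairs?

63 bp

Scanning the template, TCGCGAGCG occurs at positions 105–113; this primer anneals to the bottom strand there with its 3' end pointing downstream.
Taking the reverse complement of GAAGGGGTAT gives ATACCCCTTC, found at positions 158–167 on the template; the primer anneals here to the top strand with its 3' end pointing upstream.
Amplicon spans positions 105–167: 63 bp.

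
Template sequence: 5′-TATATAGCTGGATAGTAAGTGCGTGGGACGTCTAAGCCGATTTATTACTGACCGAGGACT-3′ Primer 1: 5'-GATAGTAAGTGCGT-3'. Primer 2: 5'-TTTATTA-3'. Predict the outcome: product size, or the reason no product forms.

No product — both primers anneal to the same strand and extend in the same direction.

Primer 1 (GATAGTAAGTGCGT) matches the top strand at positions 11–24 (3' end points downstream).
Primer 2 (TTTATTA) also matches the top strand directly, at positions 41–47 — its reverse complement TAATAAA is not present.
Both primers anneal to the bottom strand with 3' ends pointing the same way, so neither can prime synthesis back toward the other.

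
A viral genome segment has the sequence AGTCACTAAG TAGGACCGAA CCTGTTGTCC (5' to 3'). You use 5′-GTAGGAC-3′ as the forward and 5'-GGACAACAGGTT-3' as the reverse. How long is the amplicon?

21 bp

The forward primer matches the template at positions 10–16.
The reverse primer's reverse complement is AACCTGTTGTCC, which matches the template at positions 19–30.
Amplicon spans positions 10–30: 21 bp.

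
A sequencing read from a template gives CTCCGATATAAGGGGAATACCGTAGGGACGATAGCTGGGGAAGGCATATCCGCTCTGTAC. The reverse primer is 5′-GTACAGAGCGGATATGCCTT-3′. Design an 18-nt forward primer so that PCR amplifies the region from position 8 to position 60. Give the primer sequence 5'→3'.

5'-ATAAGGGGAATACCGTAG-3'

The reverse primer's reverse complement AAGGCATATCCGCTCTGTAC matches the template at positions 41–60; the product starts at position 8.
The forward primer is identical to the top strand over positions 8–25: ATAAGGGGAATACCGTAG.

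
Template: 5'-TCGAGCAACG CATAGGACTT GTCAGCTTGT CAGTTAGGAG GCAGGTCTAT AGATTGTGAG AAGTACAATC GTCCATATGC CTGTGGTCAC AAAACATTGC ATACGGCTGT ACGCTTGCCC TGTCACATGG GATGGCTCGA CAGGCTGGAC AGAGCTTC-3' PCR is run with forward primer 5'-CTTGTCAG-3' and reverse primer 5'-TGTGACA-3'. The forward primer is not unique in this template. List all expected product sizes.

110 bp, 102 bp

The forward primer CTTGTCAG matches the top strand at positions 18–25, 26–33.
The reverse primer's reverse complement is TGTCACA, matching at positions 121–127.
Each forward site pairs with the reverse site to give a product ending at position 127: sizes 110, 102 bp.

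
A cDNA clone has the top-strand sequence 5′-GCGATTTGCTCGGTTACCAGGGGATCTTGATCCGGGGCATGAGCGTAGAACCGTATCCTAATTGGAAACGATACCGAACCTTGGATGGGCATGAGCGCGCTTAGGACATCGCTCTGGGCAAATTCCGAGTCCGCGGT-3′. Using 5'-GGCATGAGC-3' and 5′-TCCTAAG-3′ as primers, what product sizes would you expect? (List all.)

The forward primer GGCATGAGC matches the top strand at positions 36–44, 88–96.
The reverse primer's reverse complement is CTTAGGA, matching at positions 100–106.
Each forward site pairs with the reverse site to give a product ending at position 106: sizes 71, 19 bp.

71 bp, 19 bp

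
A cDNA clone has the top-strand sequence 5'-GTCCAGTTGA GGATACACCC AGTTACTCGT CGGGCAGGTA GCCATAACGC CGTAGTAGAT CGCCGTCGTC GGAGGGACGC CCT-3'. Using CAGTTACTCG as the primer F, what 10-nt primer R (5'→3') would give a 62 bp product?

The forward primer binds at positions 20–29, so a 62 bp product ends at position 20 + 62 − 1 = 81.
The reverse primer anneals to the top strand over positions 72–81, i.e. to GAGGGACGCC.
Its sequence written 5'→3' is the reverse complement: GGCGTCCCTC.

5'-GGCGTCCCTC-3'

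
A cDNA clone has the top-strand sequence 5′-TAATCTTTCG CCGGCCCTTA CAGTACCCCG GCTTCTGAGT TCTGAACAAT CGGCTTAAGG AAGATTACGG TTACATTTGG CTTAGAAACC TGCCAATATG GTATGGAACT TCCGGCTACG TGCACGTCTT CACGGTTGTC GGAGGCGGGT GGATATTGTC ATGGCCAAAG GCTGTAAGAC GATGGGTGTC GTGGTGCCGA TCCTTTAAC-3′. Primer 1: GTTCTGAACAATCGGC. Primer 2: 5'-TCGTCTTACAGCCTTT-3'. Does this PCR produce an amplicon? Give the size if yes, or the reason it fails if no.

Primer 1 (GTTCTGAACAATCGGC) matches the top strand at positions 39–54; it acts as a forward primer.
Primer 2's reverse complement is AAAGGCTGTAAGACGA, matching the top strand at positions 167–182; it acts as a reverse primer.
The 3' ends face each other across positions 39–182, giving a 144 bp product.

Yes — a 144 bp product.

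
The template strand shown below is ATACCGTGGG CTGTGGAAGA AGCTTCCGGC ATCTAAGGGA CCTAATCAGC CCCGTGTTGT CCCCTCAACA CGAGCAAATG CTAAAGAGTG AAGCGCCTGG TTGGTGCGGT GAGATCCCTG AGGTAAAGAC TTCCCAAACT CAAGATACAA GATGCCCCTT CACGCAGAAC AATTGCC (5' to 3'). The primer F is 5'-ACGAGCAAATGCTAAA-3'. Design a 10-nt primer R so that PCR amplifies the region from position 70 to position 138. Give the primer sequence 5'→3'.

The product's 3' end on the top strand is position 138.
The reverse primer anneals to the top strand over positions 129–138, i.e. to ACTTCCCAAA.
Its sequence written 5'→3' is the reverse complement: TTTGGGAAGT.

5'-TTTGGGAAGT-3'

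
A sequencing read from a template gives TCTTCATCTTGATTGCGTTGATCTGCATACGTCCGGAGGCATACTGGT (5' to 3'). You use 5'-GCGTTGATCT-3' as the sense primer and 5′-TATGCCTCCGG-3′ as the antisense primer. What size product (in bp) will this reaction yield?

Forward primer GCGTTGATCT is found on the top strand at positions 15–24.
Taking the reverse complement of TATGCCTCCGG gives CCGGAGGCATA, found at positions 33–43 on the template; the primer anneals here to the top strand with its 3' end pointing upstream.
Amplicon spans positions 15–43: 29 bp.

29 bp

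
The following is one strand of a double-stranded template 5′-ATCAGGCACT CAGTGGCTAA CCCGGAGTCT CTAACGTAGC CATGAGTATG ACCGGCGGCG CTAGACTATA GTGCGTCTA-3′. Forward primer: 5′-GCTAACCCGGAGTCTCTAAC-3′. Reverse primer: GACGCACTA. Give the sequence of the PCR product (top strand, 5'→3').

The forward primer matches the template at positions 16–35.
Taking the reverse complement of GACGCACTA gives TAGTGCGTC, found at positions 69–77 on the template; the primer anneals here to the top strand with its 3' end pointing upstream.
The product is the template from position 16 through 77 (62 bp).

5'-GCTAACCCGGAGTCTCTAACGTAGCCATGAGTATGACCGGCGGCGCTAGACTATAGTGCGTC-3'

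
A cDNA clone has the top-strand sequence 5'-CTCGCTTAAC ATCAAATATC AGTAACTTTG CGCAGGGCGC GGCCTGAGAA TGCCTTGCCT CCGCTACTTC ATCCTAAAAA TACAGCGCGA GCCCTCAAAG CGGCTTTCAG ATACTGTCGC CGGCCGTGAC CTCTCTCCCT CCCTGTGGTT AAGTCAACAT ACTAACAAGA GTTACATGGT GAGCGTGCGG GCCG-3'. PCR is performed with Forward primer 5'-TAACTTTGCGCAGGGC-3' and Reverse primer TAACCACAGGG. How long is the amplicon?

129 bp

Scanning the template, TAACTTTGCGCAGGGC occurs at positions 23–38; this primer anneals to the bottom strand there with its 3' end pointing downstream.
Taking the reverse complement of TAACCACAGGG gives CCCTGTGGTTA, found at positions 141–151 on the template; the primer anneals here to the top strand with its 3' end pointing upstream.
The product runs from position 23 to position 151, so its length is 151 − 23 + 1 = 129 bp.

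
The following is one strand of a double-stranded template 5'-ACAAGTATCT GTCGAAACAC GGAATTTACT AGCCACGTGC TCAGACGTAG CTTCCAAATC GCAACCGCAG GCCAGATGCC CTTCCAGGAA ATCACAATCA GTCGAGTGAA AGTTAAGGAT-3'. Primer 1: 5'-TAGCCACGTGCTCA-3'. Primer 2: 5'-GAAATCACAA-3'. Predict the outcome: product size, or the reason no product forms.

No product — both primers anneal to the same strand and extend in the same direction.

Primer 1 (TAGCCACGTGCTCA) matches the top strand at positions 30–43 (3' end points downstream).
Primer 2 (GAAATCACAA) also matches the top strand directly, at positions 88–97 — its reverse complement TTGTGATTTC is not present.
Both primers anneal to the bottom strand with 3' ends pointing the same way, so neither can prime synthesis back toward the other.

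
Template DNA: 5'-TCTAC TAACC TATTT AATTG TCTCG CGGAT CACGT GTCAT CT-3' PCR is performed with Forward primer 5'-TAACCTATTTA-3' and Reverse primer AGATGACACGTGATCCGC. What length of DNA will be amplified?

The forward primer matches the template at positions 6–16.
Taking the reverse complement of AGATGACACGTGATCCGC gives GCGGATCACGTGTCATCT, found at positions 25–42 on the template; the primer anneals here to the top strand with its 3' end pointing upstream.
Amplicon spans positions 6–42: 37 bp.

37 bp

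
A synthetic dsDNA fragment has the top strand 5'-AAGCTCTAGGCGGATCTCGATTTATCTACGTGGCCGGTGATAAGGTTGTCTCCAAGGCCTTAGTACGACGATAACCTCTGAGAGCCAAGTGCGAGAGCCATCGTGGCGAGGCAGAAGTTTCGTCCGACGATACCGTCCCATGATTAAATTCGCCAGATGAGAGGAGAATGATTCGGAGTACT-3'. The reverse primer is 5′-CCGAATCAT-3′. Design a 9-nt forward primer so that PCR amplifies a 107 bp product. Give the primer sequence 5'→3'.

The reverse primer's reverse complement ATGATTCGG matches the template at positions 168–176, so the product ends at position 176.
A 107 bp product then starts at position 176 − 107 + 1 = 70.
The forward primer is identical to the top strand there: GATAACCTC.

5'-GATAACCTC-3'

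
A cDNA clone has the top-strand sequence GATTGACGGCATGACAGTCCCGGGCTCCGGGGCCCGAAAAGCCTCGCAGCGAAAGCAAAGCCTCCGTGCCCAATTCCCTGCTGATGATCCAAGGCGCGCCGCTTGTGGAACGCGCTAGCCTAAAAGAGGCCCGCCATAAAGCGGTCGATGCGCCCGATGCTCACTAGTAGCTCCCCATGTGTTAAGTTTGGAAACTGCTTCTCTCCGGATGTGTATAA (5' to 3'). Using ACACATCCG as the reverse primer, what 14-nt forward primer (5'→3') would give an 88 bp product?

5'-AGGCCCGCCATAAA-3'

The reverse primer's reverse complement CGGATGTGT matches the template at positions 206–214, so the product ends at position 214.
An 88 bp product then starts at position 214 − 88 + 1 = 127.
The forward primer is identical to the top strand there: AGGCCCGCCATAAA.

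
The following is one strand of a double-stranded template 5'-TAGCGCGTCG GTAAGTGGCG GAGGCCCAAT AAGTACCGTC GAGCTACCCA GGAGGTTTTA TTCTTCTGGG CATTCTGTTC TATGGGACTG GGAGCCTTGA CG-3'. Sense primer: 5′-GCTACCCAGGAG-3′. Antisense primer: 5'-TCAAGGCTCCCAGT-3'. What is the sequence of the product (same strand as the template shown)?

The forward primer matches the template at positions 43–54.
The reverse primer's reverse complement is ACTGGGAGCCTTGA, which matches the template at positions 87–100.
The product is the template from position 43 through 100 (58 bp).

5'-GCTACCCAGGAGGTTTTATTCTTCTGGGCATTCTGTTCTATGGGACTGGGAGCCTTGA-3'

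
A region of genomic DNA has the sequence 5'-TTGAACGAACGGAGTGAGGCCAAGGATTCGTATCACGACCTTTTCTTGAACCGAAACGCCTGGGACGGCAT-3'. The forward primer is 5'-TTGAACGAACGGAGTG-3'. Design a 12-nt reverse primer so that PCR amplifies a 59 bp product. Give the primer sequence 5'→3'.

5'-GCGTTTCGGTTC-3'

The forward primer binds at positions 1–16, so a 59 bp product ends at position 1 + 59 − 1 = 59.
The reverse primer anneals to the top strand over positions 48–59, i.e. to GAACCGAAACGC.
Its sequence written 5'→3' is the reverse complement: GCGTTTCGGTTC.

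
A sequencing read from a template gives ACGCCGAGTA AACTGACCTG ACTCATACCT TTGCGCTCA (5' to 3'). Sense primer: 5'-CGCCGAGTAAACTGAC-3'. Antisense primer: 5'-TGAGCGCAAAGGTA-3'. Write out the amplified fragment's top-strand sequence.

5'-CGCCGAGTAAACTGACCTGACTCATACCTTTGCGCTCA-3'

Forward primer CGCCGAGTAAACTGAC is found on the top strand at positions 2–17.
Reverse complement of the reverse primer: TACCTTTGCGCTCA. This occurs on the top strand at positions 26–39.
The product is the template from position 2 through 39 (38 bp).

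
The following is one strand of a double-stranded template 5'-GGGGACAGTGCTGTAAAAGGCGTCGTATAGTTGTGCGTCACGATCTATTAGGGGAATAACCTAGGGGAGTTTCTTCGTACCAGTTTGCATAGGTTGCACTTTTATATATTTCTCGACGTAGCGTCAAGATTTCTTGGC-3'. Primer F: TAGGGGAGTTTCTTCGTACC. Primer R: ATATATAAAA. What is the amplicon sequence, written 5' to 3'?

5'-TAGGGGAGTTTCTTCGTACCAGTTTGCATAGGTTGCACTTTTATATAT-3'

Forward primer TAGGGGAGTTTCTTCGTACC is found on the top strand at positions 62–81.
Taking the reverse complement of ATATATAAAA gives TTTTATATAT, found at positions 100–109 on the template; the primer anneals here to the top strand with its 3' end pointing upstream.
The product is the template from position 62 through 109 (48 bp).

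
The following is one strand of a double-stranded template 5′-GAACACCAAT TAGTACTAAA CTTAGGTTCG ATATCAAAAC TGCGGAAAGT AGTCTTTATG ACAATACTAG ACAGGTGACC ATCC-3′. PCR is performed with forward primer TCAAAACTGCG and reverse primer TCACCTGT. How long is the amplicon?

Forward primer TCAAAACTGCG is found on the top strand at positions 34–44.
Reverse complement of the reverse primer: ACAGGTGA. This occurs on the top strand at positions 71–78.
Product length = (reverse-primer end) − (forward-primer start) + 1 = 78 − 34 + 1 = 45 bp.

45 bp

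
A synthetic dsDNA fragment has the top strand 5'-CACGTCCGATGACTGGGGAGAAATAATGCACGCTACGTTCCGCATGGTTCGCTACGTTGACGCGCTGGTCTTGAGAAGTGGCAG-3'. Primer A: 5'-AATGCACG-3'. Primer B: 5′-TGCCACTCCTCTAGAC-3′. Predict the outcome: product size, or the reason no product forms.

Primer B (TGCCACTCCTCTAGAC) does not match the top strand, and its reverse complement GTCTAGAGGAGTGGCA does not match either.
With no annealing site for primer B, no amplification occurs.

No product — primer B has no binding site in the template.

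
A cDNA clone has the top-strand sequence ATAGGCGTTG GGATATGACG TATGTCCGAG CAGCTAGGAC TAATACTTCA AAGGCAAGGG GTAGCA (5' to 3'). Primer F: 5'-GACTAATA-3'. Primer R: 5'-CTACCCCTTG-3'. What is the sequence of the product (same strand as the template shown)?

Forward primer GACTAATA is found on the top strand at positions 38–45.
Taking the reverse complement of CTACCCCTTG gives CAAGGGGTAG, found at positions 55–64 on the template; the primer anneals here to the top strand with its 3' end pointing upstream.
The product is the template from position 38 through 64 (27 bp).

5'-GACTAATACTTCAAAGGCAAGGGGTAG-3'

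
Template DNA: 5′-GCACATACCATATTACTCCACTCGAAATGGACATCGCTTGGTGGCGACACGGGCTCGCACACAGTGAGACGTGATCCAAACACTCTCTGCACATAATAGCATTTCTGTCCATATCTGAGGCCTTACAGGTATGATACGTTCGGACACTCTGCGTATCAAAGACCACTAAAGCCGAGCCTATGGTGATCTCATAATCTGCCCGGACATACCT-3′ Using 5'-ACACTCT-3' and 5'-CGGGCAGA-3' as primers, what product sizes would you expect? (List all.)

123 bp, 59 bp

The forward primer ACACTCT matches the top strand at positions 80–86, 144–150.
The reverse primer's reverse complement is TCTGCCCG, matching at positions 195–202.
Each forward site pairs with the reverse site to give a product ending at position 202: sizes 123, 59 bp.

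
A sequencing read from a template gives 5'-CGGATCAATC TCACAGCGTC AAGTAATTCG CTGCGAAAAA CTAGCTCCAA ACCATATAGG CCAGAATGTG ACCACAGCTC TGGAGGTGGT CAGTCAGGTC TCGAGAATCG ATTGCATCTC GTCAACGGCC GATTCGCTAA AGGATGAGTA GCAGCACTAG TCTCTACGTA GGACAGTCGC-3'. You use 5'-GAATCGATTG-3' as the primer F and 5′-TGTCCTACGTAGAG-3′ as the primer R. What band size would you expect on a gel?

71 bp

The forward primer matches the template at positions 105–114.
The reverse primer's reverse complement is CTCTACGTAGGACA, which matches the template at positions 162–175.
Product length = (reverse-primer end) − (forward-primer start) + 1 = 175 − 105 + 1 = 71 bp.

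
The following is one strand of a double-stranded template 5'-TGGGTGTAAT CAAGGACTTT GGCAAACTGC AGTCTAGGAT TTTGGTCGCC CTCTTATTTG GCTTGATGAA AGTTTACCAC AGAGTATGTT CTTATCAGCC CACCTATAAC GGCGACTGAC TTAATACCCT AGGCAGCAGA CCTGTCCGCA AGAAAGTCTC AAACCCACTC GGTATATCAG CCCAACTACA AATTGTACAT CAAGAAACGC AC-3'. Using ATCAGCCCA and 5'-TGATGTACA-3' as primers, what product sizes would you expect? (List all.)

109 bp, 27 bp

The forward primer ATCAGCCCA matches the top strand at positions 94–102, 176–184.
The reverse primer's reverse complement is TGTACATCA, matching at positions 194–202.
Each forward site pairs with the reverse site to give a product ending at position 202: sizes 109, 27 bp.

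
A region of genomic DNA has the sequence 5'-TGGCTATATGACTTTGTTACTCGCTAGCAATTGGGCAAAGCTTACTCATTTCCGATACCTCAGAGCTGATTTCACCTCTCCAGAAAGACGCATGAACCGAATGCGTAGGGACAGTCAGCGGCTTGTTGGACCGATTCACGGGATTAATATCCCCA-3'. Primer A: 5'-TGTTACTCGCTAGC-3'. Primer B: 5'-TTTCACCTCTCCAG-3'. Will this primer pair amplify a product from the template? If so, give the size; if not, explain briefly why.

Primer A (TGTTACTCGCTAGC) matches the top strand at positions 15–28 (3' end points downstream).
Primer B (TTTCACCTCTCCAG) also matches the top strand directly, at positions 70–83 — its reverse complement CTGGAGAGGTGAAA is not present.
Both primers anneal to the bottom strand with 3' ends pointing the same way, so neither can prime synthesis back toward the other.

No product — both primers anneal to the same strand and extend in the same direction.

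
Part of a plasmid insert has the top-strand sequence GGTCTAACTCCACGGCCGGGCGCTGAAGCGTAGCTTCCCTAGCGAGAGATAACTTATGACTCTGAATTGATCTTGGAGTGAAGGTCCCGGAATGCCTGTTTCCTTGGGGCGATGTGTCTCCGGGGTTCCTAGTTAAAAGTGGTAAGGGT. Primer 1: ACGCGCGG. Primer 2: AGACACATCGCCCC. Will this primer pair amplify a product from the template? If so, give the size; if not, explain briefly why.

Primer 1 (ACGCGCGG) does not match the top strand, and its reverse complement CCGCGCGT does not match either.
With no annealing site for primer 1, no amplification occurs.

No product — primer 1 has no binding site in the template.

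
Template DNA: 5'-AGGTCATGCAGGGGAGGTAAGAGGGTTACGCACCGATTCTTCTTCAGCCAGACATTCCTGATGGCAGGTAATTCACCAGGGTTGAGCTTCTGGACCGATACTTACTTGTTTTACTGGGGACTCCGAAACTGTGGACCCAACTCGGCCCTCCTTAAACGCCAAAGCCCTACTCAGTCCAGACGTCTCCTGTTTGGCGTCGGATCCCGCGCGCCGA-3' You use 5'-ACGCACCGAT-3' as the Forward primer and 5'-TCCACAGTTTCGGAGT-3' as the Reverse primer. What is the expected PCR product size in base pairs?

Scanning the template, ACGCACCGAT occurs at positions 28–37; this primer anneals to the bottom strand there with its 3' end pointing downstream.
Reverse complement of the reverse primer: ACTCCGAAACTGTGGA. This occurs on the top strand at positions 120–135.
Amplicon spans positions 28–135: 108 bp.

108 bp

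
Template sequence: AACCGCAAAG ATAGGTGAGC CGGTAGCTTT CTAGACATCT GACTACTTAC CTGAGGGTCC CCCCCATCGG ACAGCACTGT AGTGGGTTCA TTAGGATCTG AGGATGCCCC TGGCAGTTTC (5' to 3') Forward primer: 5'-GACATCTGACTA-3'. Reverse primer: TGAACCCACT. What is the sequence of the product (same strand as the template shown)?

5'-GACATCTGACTACTTACCTGAGGGTCCCCCCCATCGGACAGCACTGTAGTGGGTTCA-3'

Forward primer GACATCTGACTA is found on the top strand at positions 34–45.
The reverse primer's reverse complement is AGTGGGTTCA, which matches the template at positions 81–90.
The product is the template from position 34 through 90 (57 bp).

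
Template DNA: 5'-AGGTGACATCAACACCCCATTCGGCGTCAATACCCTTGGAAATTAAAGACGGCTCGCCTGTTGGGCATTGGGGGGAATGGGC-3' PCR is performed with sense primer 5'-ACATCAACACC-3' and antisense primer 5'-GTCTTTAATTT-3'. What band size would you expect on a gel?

45 bp

Forward primer ACATCAACACC is found on the top strand at positions 6–16.
Reverse complement of the reverse primer: AAATTAAAGAC. This occurs on the top strand at positions 40–50.
Amplicon spans positions 6–50: 45 bp.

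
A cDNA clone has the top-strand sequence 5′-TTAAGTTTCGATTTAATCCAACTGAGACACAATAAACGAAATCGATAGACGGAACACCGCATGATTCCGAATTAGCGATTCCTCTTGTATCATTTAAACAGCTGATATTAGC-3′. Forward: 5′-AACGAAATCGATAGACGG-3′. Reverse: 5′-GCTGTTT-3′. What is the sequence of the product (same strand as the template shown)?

Forward primer AACGAAATCGATAGACGG is found on the top strand at positions 35–52.
Reverse complement of the reverse primer: AAACAGC. This occurs on the top strand at positions 96–102.
The product is the template from position 35 through 102 (68 bp).

5'-AACGAAATCGATAGACGGAACACCGCATGATTCCGAATTAGCGATTCCTCTTGTATCATTTAAACAGC-3'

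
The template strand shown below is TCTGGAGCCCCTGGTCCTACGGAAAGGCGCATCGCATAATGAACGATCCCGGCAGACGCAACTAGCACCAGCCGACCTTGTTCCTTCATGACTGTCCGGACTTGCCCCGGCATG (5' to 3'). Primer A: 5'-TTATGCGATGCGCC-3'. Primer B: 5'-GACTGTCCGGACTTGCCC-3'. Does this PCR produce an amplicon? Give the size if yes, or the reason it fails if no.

Primer A (TTATGCGATGCGCC) has reverse complement GGCGCATCGCATAA, which matches the top strand at positions 26–39; primer A anneals to the top strand there with its 3' end pointing upstream toward position 26.
Primer B (GACTGTCCGGACTTGCCC) matches the top strand directly at positions 90–107; it anneals to the bottom strand with its 3' end pointing downstream toward position 107.
The 3' ends diverge (primer A extends toward position 1, primer B toward position 114), so the primers never converge on a shared product.

No product — the primers' 3' ends point away from each other.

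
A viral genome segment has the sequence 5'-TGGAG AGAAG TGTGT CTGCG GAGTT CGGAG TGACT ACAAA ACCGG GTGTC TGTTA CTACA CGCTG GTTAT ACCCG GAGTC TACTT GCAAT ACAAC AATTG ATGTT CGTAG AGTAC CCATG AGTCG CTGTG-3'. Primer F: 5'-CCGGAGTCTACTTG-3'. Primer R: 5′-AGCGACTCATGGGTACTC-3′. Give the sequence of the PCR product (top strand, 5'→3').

Scanning the template, CCGGAGTCTACTTG occurs at positions 73–86; this primer anneals to the bottom strand there with its 3' end pointing downstream.
Taking the reverse complement of AGCGACTCATGGGTACTC gives GAGTACCCATGAGTCGCT, found at positions 110–127 on the template; the primer anneals here to the top strand with its 3' end pointing upstream.
The product is the template from position 73 through 127 (55 bp).

5'-CCGGAGTCTACTTGCAATACAACAATTGATGTTCGTAGAGTACCCATGAGTCGCT-3'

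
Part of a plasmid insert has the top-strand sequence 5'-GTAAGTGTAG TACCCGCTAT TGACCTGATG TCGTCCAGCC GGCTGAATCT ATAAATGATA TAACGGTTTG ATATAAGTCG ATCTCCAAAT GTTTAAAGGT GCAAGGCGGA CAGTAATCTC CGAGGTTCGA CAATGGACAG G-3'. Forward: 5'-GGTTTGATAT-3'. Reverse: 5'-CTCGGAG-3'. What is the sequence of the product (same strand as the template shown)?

5'-GGTTTGATATAAGTCGATCTCCAAATGTTTAAAGGTGCAAGGCGGACAGTAATCTCCGAG-3'

Forward primer GGTTTGATAT is found on the top strand at positions 65–74.
Reverse complement of the reverse primer: CTCCGAG. This occurs on the top strand at positions 118–124.
The product is the template from position 65 through 124 (60 bp).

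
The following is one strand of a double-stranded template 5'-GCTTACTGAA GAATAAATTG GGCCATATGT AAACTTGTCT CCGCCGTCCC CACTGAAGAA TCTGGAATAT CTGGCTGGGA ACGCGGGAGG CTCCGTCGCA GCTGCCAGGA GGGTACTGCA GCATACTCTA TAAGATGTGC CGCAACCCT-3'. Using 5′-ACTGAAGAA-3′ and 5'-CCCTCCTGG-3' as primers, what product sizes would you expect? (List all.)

109 bp, 62 bp

The forward primer ACTGAAGAA matches the top strand at positions 5–13, 52–60.
The reverse primer's reverse complement is CCAGGAGGG, matching at positions 105–113.
Each forward site pairs with the reverse site to give a product ending at position 113: sizes 109, 62 bp.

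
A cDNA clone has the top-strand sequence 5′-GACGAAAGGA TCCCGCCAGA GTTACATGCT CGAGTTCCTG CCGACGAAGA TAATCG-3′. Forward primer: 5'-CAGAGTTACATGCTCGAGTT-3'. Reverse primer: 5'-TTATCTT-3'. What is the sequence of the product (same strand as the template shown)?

5'-CAGAGTTACATGCTCGAGTTCCTGCCGACGAAGATAA-3'

Forward primer CAGAGTTACATGCTCGAGTT is found on the top strand at positions 17–36.
Reverse complement of the reverse primer: AAGATAA. This occurs on the top strand at positions 47–53.
The product is the template from position 17 through 53 (37 bp).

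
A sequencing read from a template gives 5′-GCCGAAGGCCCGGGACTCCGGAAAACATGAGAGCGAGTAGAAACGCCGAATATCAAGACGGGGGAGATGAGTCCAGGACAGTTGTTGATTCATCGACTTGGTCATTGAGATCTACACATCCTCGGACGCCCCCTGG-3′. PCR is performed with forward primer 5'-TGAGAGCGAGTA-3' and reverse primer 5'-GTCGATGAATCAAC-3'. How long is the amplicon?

Forward primer TGAGAGCGAGTA is found on the top strand at positions 28–39.
Taking the reverse complement of GTCGATGAATCAAC gives GTTGATTCATCGAC, found at positions 84–97 on the template; the primer anneals here to the top strand with its 3' end pointing upstream.
Product length = (reverse-primer end) − (forward-primer start) + 1 = 97 − 28 + 1 = 70 bp.

70 bp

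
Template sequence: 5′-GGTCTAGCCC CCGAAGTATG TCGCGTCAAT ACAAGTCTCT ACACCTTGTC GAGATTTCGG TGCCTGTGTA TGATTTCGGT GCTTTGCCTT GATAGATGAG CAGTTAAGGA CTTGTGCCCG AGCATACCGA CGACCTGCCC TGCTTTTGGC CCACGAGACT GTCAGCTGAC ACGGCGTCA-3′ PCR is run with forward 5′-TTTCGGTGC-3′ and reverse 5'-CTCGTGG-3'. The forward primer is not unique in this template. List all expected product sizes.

The forward primer TTTCGGTGC matches the top strand at positions 55–63, 74–82.
The reverse primer's reverse complement is CCACGAG, matching at positions 151–157.
Each forward site pairs with the reverse site to give a product ending at position 157: sizes 103, 84 bp.

103 bp, 84 bp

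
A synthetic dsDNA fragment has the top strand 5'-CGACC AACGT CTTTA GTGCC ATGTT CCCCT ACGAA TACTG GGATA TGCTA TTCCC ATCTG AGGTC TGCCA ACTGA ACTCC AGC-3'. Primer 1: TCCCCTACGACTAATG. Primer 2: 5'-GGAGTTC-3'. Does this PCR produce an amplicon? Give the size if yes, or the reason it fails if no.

Primer 1 (TCCCCTACGACTAATG) does not match the top strand, and its reverse complement CATTAGTCGTAGGGGA does not match either.
With no annealing site for primer 1, no amplification occurs.

No product — primer 1 has no binding site in the template.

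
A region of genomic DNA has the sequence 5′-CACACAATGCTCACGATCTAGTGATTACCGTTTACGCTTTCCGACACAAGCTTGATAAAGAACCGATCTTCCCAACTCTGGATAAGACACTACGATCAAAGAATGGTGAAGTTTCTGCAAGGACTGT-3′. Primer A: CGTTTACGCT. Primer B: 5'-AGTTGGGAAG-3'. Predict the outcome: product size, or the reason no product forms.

Primer A (CGTTTACGCT) matches the top strand at positions 29–38; it acts as a forward primer.
Primer B's reverse complement is CTTCCCAACT, matching the top strand at positions 68–77; it acts as a reverse primer.
The 3' ends face each other across positions 29–77, giving a 49 bp product.

Yes — a 49 bp product.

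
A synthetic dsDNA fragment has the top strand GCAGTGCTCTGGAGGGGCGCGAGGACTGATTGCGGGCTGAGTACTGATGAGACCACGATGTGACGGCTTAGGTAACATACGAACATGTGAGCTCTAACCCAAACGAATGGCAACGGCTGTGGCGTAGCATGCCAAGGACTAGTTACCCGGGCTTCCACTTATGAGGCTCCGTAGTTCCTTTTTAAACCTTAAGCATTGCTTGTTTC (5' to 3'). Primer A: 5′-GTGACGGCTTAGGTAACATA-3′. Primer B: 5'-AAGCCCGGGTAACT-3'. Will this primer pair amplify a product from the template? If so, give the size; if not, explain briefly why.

Primer A (GTGACGGCTTAGGTAACATA) matches the top strand at positions 60–79; it acts as a forward primer.
Primer B's reverse complement is AGTTACCCGGGCTT, matching the top strand at positions 141–154; it acts as a reverse primer.
The 3' ends face each other across positions 60–154, giving a 95 bp product.

Yes — a 95 bp product.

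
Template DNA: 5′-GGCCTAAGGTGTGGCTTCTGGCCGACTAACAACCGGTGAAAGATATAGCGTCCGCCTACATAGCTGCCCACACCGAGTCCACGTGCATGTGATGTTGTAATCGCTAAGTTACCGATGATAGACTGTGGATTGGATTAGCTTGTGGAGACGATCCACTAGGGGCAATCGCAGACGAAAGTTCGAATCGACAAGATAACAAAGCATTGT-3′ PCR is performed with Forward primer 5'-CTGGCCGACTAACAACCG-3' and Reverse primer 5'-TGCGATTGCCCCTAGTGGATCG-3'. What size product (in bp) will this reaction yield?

Scanning the template, CTGGCCGACTAACAACCG occurs at positions 18–35; this primer anneals to the bottom strand there with its 3' end pointing downstream.
Taking the reverse complement of TGCGATTGCCCCTAGTGGATCG gives CGATCCACTAGGGGCAATCGCA, found at positions 149–170 on the template; the primer anneals here to the top strand with its 3' end pointing upstream.
The product runs from position 18 to position 170, so its length is 170 − 18 + 1 = 153 bp.

153 bp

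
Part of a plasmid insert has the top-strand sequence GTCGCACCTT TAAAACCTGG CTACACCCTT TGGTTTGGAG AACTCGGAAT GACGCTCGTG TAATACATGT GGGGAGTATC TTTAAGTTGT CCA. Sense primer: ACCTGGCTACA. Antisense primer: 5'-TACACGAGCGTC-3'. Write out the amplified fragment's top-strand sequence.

5'-ACCTGGCTACACCCTTTGGTTTGGAGAACTCGGAATGACGCTCGTGTA-3'

The forward primer matches the template at positions 15–25.
Reverse complement of the reverse primer: GACGCTCGTGTA. This occurs on the top strand at positions 51–62.
The product is the template from position 15 through 62 (48 bp).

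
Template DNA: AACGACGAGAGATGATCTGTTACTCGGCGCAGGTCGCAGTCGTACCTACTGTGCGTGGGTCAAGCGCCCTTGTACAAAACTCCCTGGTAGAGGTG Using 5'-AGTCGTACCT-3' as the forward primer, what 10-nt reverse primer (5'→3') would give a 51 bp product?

5'-ACCAGGGAGT-3'

The forward primer binds at positions 38–47, so a 51 bp product ends at position 38 + 51 − 1 = 88.
The reverse primer anneals to the top strand over positions 79–88, i.e. to ACTCCCTGGT.
Its sequence written 5'→3' is the reverse complement: ACCAGGGAGT.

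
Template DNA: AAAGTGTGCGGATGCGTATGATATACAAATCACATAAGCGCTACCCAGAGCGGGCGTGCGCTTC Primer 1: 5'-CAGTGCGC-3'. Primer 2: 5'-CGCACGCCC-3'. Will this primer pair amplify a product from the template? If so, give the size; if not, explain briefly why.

Primer 1 (CAGTGCGC) does not match the top strand, and its reverse complement GCGCACTG does not match either.
With no annealing site for primer 1, no amplification occurs.

No product — primer 1 has no binding site in the template.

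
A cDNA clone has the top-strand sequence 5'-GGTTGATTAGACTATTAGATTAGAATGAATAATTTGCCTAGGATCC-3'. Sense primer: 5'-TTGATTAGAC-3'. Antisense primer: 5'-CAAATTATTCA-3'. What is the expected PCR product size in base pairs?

34 bp

Scanning the template, TTGATTAGAC occurs at positions 3–12; this primer anneals to the bottom strand there with its 3' end pointing downstream.
Taking the reverse complement of CAAATTATTCA gives TGAATAATTTG, found at positions 26–36 on the template; the primer anneals here to the top strand with its 3' end pointing upstream.
Amplicon spans positions 3–36: 34 bp.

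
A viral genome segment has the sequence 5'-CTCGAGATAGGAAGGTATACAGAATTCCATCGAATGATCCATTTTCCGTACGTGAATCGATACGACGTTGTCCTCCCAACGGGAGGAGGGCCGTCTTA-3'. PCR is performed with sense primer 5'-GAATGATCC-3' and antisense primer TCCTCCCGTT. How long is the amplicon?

56 bp

Scanning the template, GAATGATCC occurs at positions 32–40; this primer anneals to the bottom strand there with its 3' end pointing downstream.
Reverse complement of the reverse primer: AACGGGAGGA. This occurs on the top strand at positions 78–87.
Product length = (reverse-primer end) − (forward-primer start) + 1 = 87 − 32 + 1 = 56 bp.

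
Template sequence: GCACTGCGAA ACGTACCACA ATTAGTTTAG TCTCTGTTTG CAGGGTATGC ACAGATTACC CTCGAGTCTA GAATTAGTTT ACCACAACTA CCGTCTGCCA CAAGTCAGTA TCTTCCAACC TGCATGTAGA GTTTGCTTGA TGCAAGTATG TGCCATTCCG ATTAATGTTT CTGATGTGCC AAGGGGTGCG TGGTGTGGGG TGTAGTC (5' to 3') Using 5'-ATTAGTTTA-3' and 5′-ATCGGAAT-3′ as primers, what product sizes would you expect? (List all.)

The forward primer ATTAGTTTA matches the top strand at positions 21–29, 73–81.
The reverse primer's reverse complement is ATTCCGAT, matching at positions 155–162.
Each forward site pairs with the reverse site to give a product ending at position 162: sizes 142, 90 bp.

142 bp, 90 bp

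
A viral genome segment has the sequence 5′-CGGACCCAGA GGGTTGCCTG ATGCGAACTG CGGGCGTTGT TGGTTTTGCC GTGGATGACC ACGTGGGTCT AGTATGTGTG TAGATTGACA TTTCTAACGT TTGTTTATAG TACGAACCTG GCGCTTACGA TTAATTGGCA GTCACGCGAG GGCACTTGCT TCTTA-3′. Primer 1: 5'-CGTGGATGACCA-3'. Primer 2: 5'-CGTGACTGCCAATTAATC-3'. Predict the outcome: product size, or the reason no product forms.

Primer 1 (CGTGGATGACCA) matches the top strand at positions 50–61; it acts as a forward primer.
Primer 2's reverse complement is GATTAATTGGCAGTCACG, matching the top strand at positions 129–146; it acts as a reverse primer.
The 3' ends face each other across positions 50–146, giving a 97 bp product.

Yes — a 97 bp product.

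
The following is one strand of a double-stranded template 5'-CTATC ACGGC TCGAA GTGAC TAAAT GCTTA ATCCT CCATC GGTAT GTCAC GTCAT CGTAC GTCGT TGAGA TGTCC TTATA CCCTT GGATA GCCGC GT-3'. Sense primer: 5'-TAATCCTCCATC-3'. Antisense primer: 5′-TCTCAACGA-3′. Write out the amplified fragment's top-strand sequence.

Forward primer TAATCCTCCATC is found on the top strand at positions 29–40.
Taking the reverse complement of TCTCAACGA gives TCGTTGAGA, found at positions 62–70 on the template; the primer anneals here to the top strand with its 3' end pointing upstream.
The product is the template from position 29 through 70 (42 bp).

5'-TAATCCTCCATCGGTATGTCACGTCATCGTACGTCGTTGAGA-3'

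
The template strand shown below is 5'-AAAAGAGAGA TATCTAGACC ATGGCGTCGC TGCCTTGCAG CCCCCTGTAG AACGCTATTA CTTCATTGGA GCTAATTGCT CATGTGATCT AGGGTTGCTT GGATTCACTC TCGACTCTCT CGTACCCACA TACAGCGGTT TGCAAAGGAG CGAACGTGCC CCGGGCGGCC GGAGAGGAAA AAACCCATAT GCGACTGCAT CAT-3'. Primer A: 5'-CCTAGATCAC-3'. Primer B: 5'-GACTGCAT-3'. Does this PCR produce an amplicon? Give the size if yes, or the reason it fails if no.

Primer A (CCTAGATCAC) has reverse complement GTGATCTAGG, which matches the top strand at positions 84–93; primer A anneals to the top strand there with its 3' end pointing upstream toward position 84.
Primer B (GACTGCAT) matches the top strand directly at positions 193–200; it anneals to the bottom strand with its 3' end pointing downstream toward position 200.
The 3' ends diverge (primer A extends toward position 1, primer B toward position 203), so the primers never converge on a shared product.

No product — the primers' 3' ends point away from each other.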